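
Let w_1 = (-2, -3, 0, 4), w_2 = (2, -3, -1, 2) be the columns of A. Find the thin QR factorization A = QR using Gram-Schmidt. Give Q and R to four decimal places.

Q = [[-0.3714, 0.8302], [-0.5571, -0.4744], [0.0000, -0.2866], [0.7428, 0.0593]], R = [[5.3852, 2.4140], [0.0000, 3.4889]]

w_1 = (-2, -3, 0, 4); ‖w_1‖ = 5.3852, so q_1 = (-0.3714, -0.5571, 0.0000, 0.7428).
q_1·w_2 = (-0.3714)·2 + (-0.5571)·(-3) + 0.0000·(-1) + 0.7428·2 = 2.4140.
u_2 = w_2 − 2.4140·q_1 = (2.8966, -1.6552, -1.0000, 0.2069).
‖u_2‖ = 3.4889, so q_2 = (0.8302, -0.4744, -0.2866, 0.0593).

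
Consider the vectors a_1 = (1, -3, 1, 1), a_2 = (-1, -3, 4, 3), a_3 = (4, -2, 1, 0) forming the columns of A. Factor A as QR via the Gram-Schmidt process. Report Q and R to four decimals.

a_1 = (1, -3, 1, 1); ‖a_1‖ = 3.4641, so q_1 = (0.2887, -0.8660, 0.2887, 0.2887).
q_1·a_2 = 0.2887·(-1) + (-0.8660)·(-3) + 0.2887·4 + 0.2887·3 = 4.3301.
u_2 = a_2 − 4.3301·q_1 = (-2.2500, 0.7500, 2.7500, 1.7500).
‖u_2‖ = 4.0311, so q_2 = (-0.5582, 0.1861, 0.6822, 0.4341).
q_1·a_3 = 0.2887·4 + (-0.8660)·(-2) + 0.2887·1 + 0.2887·0 = 3.1754; q_2·a_3 = (-0.5582)·4 + 0.1861·(-2) + 0.6822·1 + 0.4341·0 = -1.9225.
u_3 = a_3 − 3.1754·q_1 + 1.9225·q_2 = (2.0103, 1.1077, 1.3949, -0.0821).
‖u_3‖ = 2.6871, so q_3 = (0.7481, 0.4122, 0.5191, -0.0305).

Q = [[0.2887, -0.5582, 0.7481], [-0.8660, 0.1861, 0.4122], [0.2887, 0.6822, 0.5191], [0.2887, 0.4341, -0.0305]], R = [[3.4641, 4.3301, 3.1754], [0.0000, 4.0311, -1.9225], [0.0000, 0.0000, 2.6871]]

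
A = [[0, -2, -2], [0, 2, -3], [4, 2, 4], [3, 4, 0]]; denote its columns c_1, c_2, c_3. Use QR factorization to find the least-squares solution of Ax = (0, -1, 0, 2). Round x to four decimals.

c_1 = (0, 0, 4, 3); ‖c_1‖ = 5.0000, so e_1 = (0.0000, 0.0000, 0.8000, 0.6000).
e_1·c_2 = 0.0000·(-2) + 0.0000·2 + 0.8000·2 + 0.6000·4 = 4.0000.
u_2 = c_2 − 4.0000·e_1 = (-2.0000, 2.0000, -1.2000, 1.6000).
‖u_2‖ = 3.4641, so e_2 = (-0.5774, 0.5774, -0.3464, 0.4619).
e_1·c_3 = 0.0000·(-2) + 0.0000·(-3) + 0.8000·4 + 0.6000·0 = 3.2000; e_2·c_3 = (-0.5774)·(-2) + 0.5774·(-3) + (-0.3464)·4 + 0.4619·0 = -1.9630.
u_3 = c_3 − 3.2000·e_1 + 1.9630·e_2 = (-3.1333, -1.8667, 0.7600, -1.0133).
‖u_3‖ = 3.8609, so e_3 = (-0.8116, -0.4835, 0.1968, -0.2625).
Qᵀb = (1.2000, 0.3464, -0.0414).
Back-substitute: x_3 = -0.0414/3.8609 = -0.0107.
x_2 = (0.3464 + 1.9630·(-0.0107))/3.4641 = 0.0939.
x_1 = (1.2000 − 4.0000·0.0939 − 3.2000·(-0.0107))/5.0000 = 0.1717.

x = (0.1717, 0.0939, -0.0107)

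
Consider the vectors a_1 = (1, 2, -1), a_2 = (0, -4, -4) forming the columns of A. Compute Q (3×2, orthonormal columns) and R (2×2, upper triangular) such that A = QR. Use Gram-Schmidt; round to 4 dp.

Q = [[0.4082, 0.1231], [0.8165, -0.4924], [-0.4082, -0.8616]], R = [[2.4495, -1.6330], [0.0000, 5.4160]]

a_1 = (1, 2, -1); ‖a_1‖ = 2.4495, so q_1 = (0.4082, 0.8165, -0.4082).
q_1·a_2 = 0.4082·0 + 0.8165·(-4) + (-0.4082)·(-4) = -1.6330.
u_2 = a_2 + 1.6330·q_1 = (0.6667, -2.6667, -4.6667).
‖u_2‖ = 5.4160, so q_2 = (0.1231, -0.4924, -0.8616).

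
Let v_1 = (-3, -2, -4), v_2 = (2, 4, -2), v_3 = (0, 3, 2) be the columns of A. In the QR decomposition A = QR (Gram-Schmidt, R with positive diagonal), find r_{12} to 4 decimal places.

r_{12} = -1.1142

e_1 = v_1/‖v_1‖ = (-3, -2, -4)/5.3852 = (-0.5571, -0.3714, -0.7428).
r_{12} = e_1·v_2 = -1.1142.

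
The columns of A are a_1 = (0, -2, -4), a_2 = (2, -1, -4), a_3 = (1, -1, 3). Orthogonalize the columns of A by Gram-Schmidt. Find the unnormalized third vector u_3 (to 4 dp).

q_1 = a_1/‖a_1‖ = (0, -2, -4)/4.4721 = (0.0000, -0.4472, -0.8944).
r_{12} = q_1·a_2 = 4.0249.
u_2 = a_2 − 4.0249·q_1 = (2.0000, 0.8000, -0.4000).
‖u_2‖ = 2.1909, so q_2 = (0.9129, 0.3651, -0.1826).
r_{13} = q_1·a_3 = -2.2361; r_{23} = q_2·a_3 = 0.0000.
u_3 = a_3 + 2.2361·q_1 + 0.0000·q_2 = (1.0000, -2.0000, 1.0000).

u_3 = (1.0000, -2.0000, 1.0000)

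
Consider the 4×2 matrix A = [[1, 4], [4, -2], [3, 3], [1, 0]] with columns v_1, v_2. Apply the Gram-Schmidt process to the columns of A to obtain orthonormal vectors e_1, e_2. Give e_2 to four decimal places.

v_1 = (1, 4, 3, 1); ‖v_1‖ = 5.1962, so e_1 = (0.1925, 0.7698, 0.5774, 0.1925).
e_1·v_2 = 0.1925·4 + 0.7698·(-2) + 0.5774·3 + 0.1925·0 = 0.9623.
u_2 = v_2 − 0.9623·e_1 = (3.8148, -2.7407, 2.4444, -0.1852).
‖u_2‖ = 5.2985, so e_2 = (0.7200, -0.5173, 0.4613, -0.0350).

e_2 = (0.7200, -0.5173, 0.4613, -0.0350)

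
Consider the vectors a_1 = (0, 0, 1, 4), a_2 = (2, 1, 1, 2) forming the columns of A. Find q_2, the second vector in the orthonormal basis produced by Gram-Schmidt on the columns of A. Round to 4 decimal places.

q_2 = (0.8741, 0.4370, 0.2057, -0.0514)

a_1 = (0, 0, 1, 4); ‖a_1‖ = 4.1231, so q_1 = (0.0000, 0.0000, 0.2425, 0.9701).
q_1·a_2 = 0.0000·2 + 0.0000·1 + 0.2425·1 + 0.9701·2 = 2.1828.
u_2 = a_2 − 2.1828·q_1 = (2.0000, 1.0000, 0.4706, -0.1176).
‖u_2‖ = 2.2881, so q_2 = (0.8741, 0.4370, 0.2057, -0.0514).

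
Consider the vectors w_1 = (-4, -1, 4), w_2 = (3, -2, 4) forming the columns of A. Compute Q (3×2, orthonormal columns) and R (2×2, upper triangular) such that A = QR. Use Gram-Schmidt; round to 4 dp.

w_1 = (-4, -1, 4); ‖w_1‖ = 5.7446, so q_1 = (-0.6963, -0.1741, 0.6963).
q_1·w_2 = (-0.6963)·3 + (-0.1741)·(-2) + 0.6963·4 = 1.0445.
u_2 = w_2 − 1.0445·q_1 = (3.7273, -1.8182, 3.2727).
‖u_2‖ = 5.2829, so q_2 = (0.7055, -0.3442, 0.6195).

Q = [[-0.6963, 0.7055], [-0.1741, -0.3442], [0.6963, 0.6195]], R = [[5.7446, 1.0445], [0.0000, 5.2829]]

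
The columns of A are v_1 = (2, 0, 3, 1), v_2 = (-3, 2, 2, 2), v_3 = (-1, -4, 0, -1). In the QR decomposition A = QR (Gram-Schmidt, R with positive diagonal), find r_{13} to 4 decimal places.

e_1 = v_1/‖v_1‖ = (2, 0, 3, 1)/3.7417 = (0.5345, 0.0000, 0.8018, 0.2673).
r_{13} = e_1·v_3 = -0.8018.

r_{13} = -0.8018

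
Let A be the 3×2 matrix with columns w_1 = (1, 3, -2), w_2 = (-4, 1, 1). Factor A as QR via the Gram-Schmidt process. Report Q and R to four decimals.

w_1 = (1, 3, -2); ‖w_1‖ = 3.7417, so e_1 = (0.2673, 0.8018, -0.5345).
e_1·w_2 = 0.2673·(-4) + 0.8018·1 + (-0.5345)·1 = -0.8018.
u_2 = w_2 + 0.8018·e_1 = (-3.7857, 1.6429, 0.5714).
‖u_2‖ = 4.1662, so e_2 = (-0.9087, 0.3943, 0.1372).

Q = [[0.2673, -0.9087], [0.8018, 0.3943], [-0.5345, 0.1372]], R = [[3.7417, -0.8018], [0.0000, 4.1662]]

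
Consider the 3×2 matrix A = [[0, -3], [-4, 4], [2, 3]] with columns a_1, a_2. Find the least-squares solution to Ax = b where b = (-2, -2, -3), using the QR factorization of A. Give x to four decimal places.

x = (-0.0724, -0.3448)

a_1 = (0, -4, 2); ‖a_1‖ = 4.4721, so e_1 = (0.0000, -0.8944, 0.4472).
e_1·a_2 = 0.0000·(-3) + (-0.8944)·4 + 0.4472·3 = -2.2361.
u_2 = a_2 + 2.2361·e_1 = (-3.0000, 2.0000, 4.0000).
‖u_2‖ = 5.3852, so e_2 = (-0.5571, 0.3714, 0.7428).
Qᵀb = (0.4472, -1.8570).
Back-substitute: x_2 = -1.8570/5.3852 = -0.3448.
x_1 = (0.4472 + 2.2361·(-0.3448))/4.4721 = -0.0724.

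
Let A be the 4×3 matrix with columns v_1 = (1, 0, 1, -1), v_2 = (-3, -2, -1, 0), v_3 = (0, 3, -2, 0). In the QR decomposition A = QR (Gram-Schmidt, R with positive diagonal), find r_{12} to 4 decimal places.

e_1 = v_1/‖v_1‖ = (1, 0, 1, -1)/1.7321 = (0.5774, 0.0000, 0.5774, -0.5774).
r_{12} = e_1·v_2 = -2.3094.

r_{12} = -2.3094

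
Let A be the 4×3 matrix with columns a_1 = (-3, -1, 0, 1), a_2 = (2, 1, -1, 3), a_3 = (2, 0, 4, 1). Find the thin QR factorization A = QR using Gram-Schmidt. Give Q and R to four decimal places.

Q = [[-0.9045, 0.2470, 0.1291], [-0.3015, 0.1729, -0.1182], [0.0000, -0.2717, 0.9471], [0.3015, 0.9139, 0.2690]], R = [[3.3166, -1.2060, -1.5076], [0.0000, 3.6804, 0.3211], [0.0000, 0.0000, 4.3156]]

a_1 = (-3, -1, 0, 1); ‖a_1‖ = 3.3166, so e_1 = (-0.9045, -0.3015, 0.0000, 0.3015).
e_1·a_2 = (-0.9045)·2 + (-0.3015)·1 + 0.0000·(-1) + 0.3015·3 = -1.2060.
u_2 = a_2 + 1.2060·e_1 = (0.9091, 0.6364, -1.0000, 3.3636).
‖u_2‖ = 3.6804, so e_2 = (0.2470, 0.1729, -0.2717, 0.9139).
e_1·a_3 = (-0.9045)·2 + (-0.3015)·0 + 0.0000·4 + 0.3015·1 = -1.5076; e_2·a_3 = 0.2470·2 + 0.1729·0 + (-0.2717)·4 + 0.9139·1 = 0.3211.
u_3 = a_3 + 1.5076·e_1 − 0.3211·e_2 = (0.5570, -0.5101, 4.0872, 1.1611).
‖u_3‖ = 4.3156, so e_3 = (0.1291, -0.1182, 0.9471, 0.2690).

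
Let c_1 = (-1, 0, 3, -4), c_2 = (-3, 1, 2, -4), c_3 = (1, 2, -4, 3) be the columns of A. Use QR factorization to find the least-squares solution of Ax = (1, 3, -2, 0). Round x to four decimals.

x = (1.5526, -0.3363, 1.5585)

e_1 = c_1/‖c_1‖ = (-1, 0, 3, -4)/5.0990 = (-0.1961, 0.0000, 0.5883, -0.7845).
r_{12} = e_1·c_2 = 4.9029.
u_2 = c_2 − 4.9029·e_1 = (-2.0385, 1.0000, -0.8846, -0.1538).
‖u_2‖ = 2.4416, so e_2 = (-0.8349, 0.4096, -0.3623, -0.0630).
r_{13} = e_1·c_3 = -4.9029; r_{23} = e_2·c_3 = 1.2444.
u_3 = c_3 + 4.9029·e_1 − 1.2444·e_2 = (1.0774, 1.4903, -0.6645, -0.7677).
‖u_3‖ = 2.1007, so e_3 = (0.5129, 0.7094, -0.3163, -0.3655).
Qᵀb = (-1.3728, 1.1184, 3.2739).
Back-substitute: x_3 = 3.2739/2.1007 = 1.5585.
x_2 = (1.1184 − 1.2444·1.5585)/2.4416 = -0.3363.
x_1 = (-1.3728 − 4.9029·(-0.3363) + 4.9029·1.5585)/5.0990 = 1.5526.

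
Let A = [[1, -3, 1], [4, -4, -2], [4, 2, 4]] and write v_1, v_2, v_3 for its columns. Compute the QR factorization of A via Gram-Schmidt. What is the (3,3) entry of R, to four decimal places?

r_{33} = 2.9052

e_1 = v_1/‖v_1‖ = (1, 4, 4)/5.7446 = (0.1741, 0.6963, 0.6963).
r_{12} = e_1·v_2 = -1.9149.
u_2 = v_2 + 1.9149·e_1 = (-2.6667, -2.6667, 3.3333).
‖u_2‖ = 5.0332, so e_2 = (-0.5298, -0.5298, 0.6623).
r_{13} = e_1·v_3 = 1.5667; r_{23} = e_2·v_3 = 3.1789.
u_3 = v_3 − 1.5667·e_1 − 3.1789·e_2 = (2.4115, -1.4067, 0.8038).
r_{33} = ‖u_3‖ = 2.9052.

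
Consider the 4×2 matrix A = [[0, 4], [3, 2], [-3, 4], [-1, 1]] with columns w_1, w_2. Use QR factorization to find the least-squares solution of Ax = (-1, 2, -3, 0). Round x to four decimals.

x = (0.7202, -0.1881)

w_1 = (0, 3, -3, -1); ‖w_1‖ = 4.3589, so q_1 = (0.0000, 0.6882, -0.6882, -0.2294).
q_1·w_2 = 0.0000·4 + 0.6882·2 + (-0.6882)·4 + (-0.2294)·1 = -1.6059.
u_2 = w_2 + 1.6059·q_1 = (4.0000, 3.1053, 2.8947, 0.6316).
‖u_2‖ = 5.8669, so q_2 = (0.6818, 0.5293, 0.4934, 0.1077).
Qᵀb = (3.4412, -1.1034).
Back-substitute: x_2 = -1.1034/5.8669 = -0.1881.
x_1 = (3.4412 + 1.6059·(-0.1881))/4.3589 = 0.7202.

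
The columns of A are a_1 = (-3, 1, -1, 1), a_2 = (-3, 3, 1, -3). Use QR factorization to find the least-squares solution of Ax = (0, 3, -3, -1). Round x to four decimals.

a_1 = (-3, 1, -1, 1); ‖a_1‖ = 3.4641, so q_1 = (-0.8660, 0.2887, -0.2887, 0.2887).
q_1·a_2 = (-0.8660)·(-3) + 0.2887·3 + (-0.2887)·1 + 0.2887·(-3) = 2.3094.
u_2 = a_2 − 2.3094·q_1 = (-1.0000, 2.3333, 1.6667, -3.6667).
‖u_2‖ = 4.7610, so q_2 = (-0.2100, 0.4901, 0.3501, -0.7702).
Qᵀb = (1.4434, 1.1902).
Back-substitute: x_2 = 1.1902/4.7610 = 0.2500.
x_1 = (1.4434 − 2.3094·0.2500)/3.4641 = 0.2500.

x = (0.2500, 0.2500)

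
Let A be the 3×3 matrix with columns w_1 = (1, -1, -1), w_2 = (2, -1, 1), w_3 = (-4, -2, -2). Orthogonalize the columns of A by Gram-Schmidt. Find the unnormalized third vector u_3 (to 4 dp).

w_1 = (1, -1, -1); ‖w_1‖ = 1.7321, so e_1 = (0.5774, -0.5774, -0.5774).
e_1·w_2 = 0.5774·2 + (-0.5774)·(-1) + (-0.5774)·1 = 1.1547.
u_2 = w_2 − 1.1547·e_1 = (1.3333, -0.3333, 1.6667).
‖u_2‖ = 2.1602, so e_2 = (0.6172, -0.1543, 0.7715).
e_1·w_3 = 0.5774·(-4) + (-0.5774)·(-2) + (-0.5774)·(-2) = 0.0000; e_2·w_3 = 0.6172·(-4) + (-0.1543)·(-2) + 0.7715·(-2) = -3.7033.
u_3 = w_3 + 0.0000·e_1 + 3.7033·e_2 = (-1.7143, -2.5714, 0.8571).

u_3 = (-1.7143, -2.5714, 0.8571)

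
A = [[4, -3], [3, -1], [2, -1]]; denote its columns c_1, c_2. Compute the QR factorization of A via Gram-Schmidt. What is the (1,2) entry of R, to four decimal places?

e_1 = c_1/‖c_1‖ = (4, 3, 2)/5.3852 = (0.7428, 0.5571, 0.3714).
r_{12} = e_1·c_2 = -3.1568.

r_{12} = -3.1568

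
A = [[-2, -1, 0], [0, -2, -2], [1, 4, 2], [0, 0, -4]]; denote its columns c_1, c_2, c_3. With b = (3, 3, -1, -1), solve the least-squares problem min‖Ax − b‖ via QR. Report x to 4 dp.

x = (-0.9474, -0.4175, 0.1211)

c_1 = (-2, 0, 1, 0); ‖c_1‖ = 2.2361, so q_1 = (-0.8944, 0.0000, 0.4472, 0.0000).
q_1·c_2 = (-0.8944)·(-1) + 0.0000·(-2) + 0.4472·4 + 0.0000·0 = 2.6833.
u_2 = c_2 − 2.6833·q_1 = (1.4000, -2.0000, 2.8000, 0.0000).
‖u_2‖ = 3.7148, so q_2 = (0.3769, -0.5384, 0.7537, 0.0000).
q_1·c_3 = (-0.8944)·0 + 0.0000·(-2) + 0.4472·2 + 0.0000·(-4) = 0.8944; q_2·c_3 = 0.3769·0 + (-0.5384)·(-2) + 0.7537·2 + 0.0000·(-4) = 2.5842.
u_3 = c_3 − 0.8944·q_1 − 2.5842·q_2 = (-0.1739, -0.6087, -0.3478, -4.0000).
‖u_3‖ = 4.0647, so q_3 = (-0.0428, -0.1498, -0.0856, -0.9841).
Qᵀb = (-3.1305, -1.2383, 0.4920).
Back-substitute: x_3 = 0.4920/4.0647 = 0.1211.
x_2 = (-1.2383 − 2.5842·0.1211)/3.7148 = -0.4175.
x_1 = (-3.1305 − 2.6833·(-0.4175) − 0.8944·0.1211)/2.2361 = -0.9474.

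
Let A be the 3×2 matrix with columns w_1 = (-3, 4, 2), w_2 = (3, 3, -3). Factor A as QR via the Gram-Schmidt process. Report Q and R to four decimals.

q_1 = w_1/‖w_1‖ = (-3, 4, 2)/5.3852 = (-0.5571, 0.7428, 0.3714).
r_{12} = q_1·w_2 = -0.5571.
u_2 = w_2 + 0.5571·q_1 = (2.6897, 3.4138, -2.7931).
‖u_2‖ = 5.1662, so q_2 = (0.5206, 0.6608, -0.5406).

Q = [[-0.5571, 0.5206], [0.7428, 0.6608], [0.3714, -0.5406]], R = [[5.3852, -0.5571], [0.0000, 5.1662]]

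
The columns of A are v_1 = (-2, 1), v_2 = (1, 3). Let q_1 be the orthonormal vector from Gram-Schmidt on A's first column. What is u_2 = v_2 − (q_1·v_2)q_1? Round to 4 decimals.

u_2 = (1.4000, 2.8000)

q_1 = v_1/‖v_1‖ = (-2, 1)/2.2361 = (-0.8944, 0.4472).
r_{12} = q_1·v_2 = 0.4472.
u_2 = v_2 − 0.4472·q_1 = (1.4000, 2.8000).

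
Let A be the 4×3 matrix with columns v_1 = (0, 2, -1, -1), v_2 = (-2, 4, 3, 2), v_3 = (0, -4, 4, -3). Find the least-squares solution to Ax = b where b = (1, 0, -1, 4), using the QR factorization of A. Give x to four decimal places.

x = (-1.6208, 0.0132, -0.7428)

e_1 = v_1/‖v_1‖ = (0, 2, -1, -1)/2.4495 = (0.0000, 0.8165, -0.4082, -0.4082).
r_{12} = e_1·v_2 = 1.2247.
u_2 = v_2 − 1.2247·e_1 = (-2.0000, 3.0000, 3.5000, 2.5000).
‖u_2‖ = 5.6125, so e_2 = (-0.3563, 0.5345, 0.6236, 0.4454).
r_{13} = e_1·v_3 = -3.6742; r_{23} = e_2·v_3 = -0.9800.
u_3 = v_3 + 3.6742·e_1 + 0.9800·e_2 = (-0.3492, -0.4762, 3.1111, -4.0635).
‖u_3‖ = 5.1517, so e_3 = (-0.0678, -0.0924, 0.6039, -0.7888).
Qᵀb = (-1.2247, 0.8018, -3.8268).
Back-substitute: x_3 = -3.8268/5.1517 = -0.7428.
x_2 = (0.8018 + 0.9800·(-0.7428))/5.6125 = 0.0132.
x_1 = (-1.2247 − 1.2247·0.0132 + 3.6742·(-0.7428))/2.4495 = -1.6208.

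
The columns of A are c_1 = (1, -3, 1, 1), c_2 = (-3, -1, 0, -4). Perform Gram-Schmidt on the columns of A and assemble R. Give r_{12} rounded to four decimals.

e_1 = c_1/‖c_1‖ = (1, -3, 1, 1)/3.4641 = (0.2887, -0.8660, 0.2887, 0.2887).
r_{12} = e_1·c_2 = -1.1547.

r_{12} = -1.1547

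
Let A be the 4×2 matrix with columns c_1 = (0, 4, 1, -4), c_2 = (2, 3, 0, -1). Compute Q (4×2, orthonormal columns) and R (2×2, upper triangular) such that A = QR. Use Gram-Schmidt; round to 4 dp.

Q = [[0.0000, 0.8005], [0.6963, 0.4245], [0.1741, -0.1941], [-0.6963, 0.3760]], R = [[5.7446, 2.7852], [0.0000, 2.4985]]

c_1 = (0, 4, 1, -4); ‖c_1‖ = 5.7446, so e_1 = (0.0000, 0.6963, 0.1741, -0.6963).
e_1·c_2 = 0.0000·2 + 0.6963·3 + 0.1741·0 + (-0.6963)·(-1) = 2.7852.
u_2 = c_2 − 2.7852·e_1 = (2.0000, 1.0606, -0.4848, 0.9394).
‖u_2‖ = 2.4985, so e_2 = (0.8005, 0.4245, -0.1941, 0.3760).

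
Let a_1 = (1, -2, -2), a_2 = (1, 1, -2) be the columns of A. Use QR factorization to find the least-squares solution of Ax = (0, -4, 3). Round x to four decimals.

x = (0.9333, -2.1333)

a_1 = (1, -2, -2); ‖a_1‖ = 3.0000, so e_1 = (0.3333, -0.6667, -0.6667).
e_1·a_2 = 0.3333·1 + (-0.6667)·1 + (-0.6667)·(-2) = 1.0000.
u_2 = a_2 − 1.0000·e_1 = (0.6667, 1.6667, -1.3333).
‖u_2‖ = 2.2361, so e_2 = (0.2981, 0.7454, -0.5963).
Qᵀb = (0.6667, -4.7703).
Back-substitute: x_2 = -4.7703/2.2361 = -2.1333.
x_1 = (0.6667 − 1.0000·(-2.1333))/3.0000 = 0.9333.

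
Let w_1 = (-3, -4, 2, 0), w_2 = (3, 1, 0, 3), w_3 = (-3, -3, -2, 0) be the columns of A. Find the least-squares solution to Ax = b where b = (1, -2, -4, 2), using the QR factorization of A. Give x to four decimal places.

x = (-0.5160, 0.8894, 1.3838)

w_1 = (-3, -4, 2, 0); ‖w_1‖ = 5.3852, so q_1 = (-0.5571, -0.7428, 0.3714, 0.0000).
q_1·w_2 = (-0.5571)·3 + (-0.7428)·1 + 0.3714·0 + 0.0000·3 = -2.4140.
u_2 = w_2 + 2.4140·q_1 = (1.6552, -0.7931, 0.8966, 3.0000).
‖u_2‖ = 3.6294, so q_2 = (0.4560, -0.2185, 0.2470, 0.8266).
q_1·w_3 = (-0.5571)·(-3) + (-0.7428)·(-3) + 0.3714·(-2) + 0.0000·0 = 3.1568; q_2·w_3 = 0.4560·(-3) + (-0.2185)·(-3) + 0.2470·(-2) + 0.8266·0 = -1.2066.
u_3 = w_3 − 3.1568·q_1 + 1.2066·q_2 = (-0.6911, -0.9188, -2.8743, 0.9974).
‖u_3‖ = 3.2525, so q_3 = (-0.2125, -0.2825, -0.8837, 0.3067).
Qᵀb = (-0.5571, 1.5582, 4.5008).
Back-substitute: x_3 = 4.5008/3.2525 = 1.3838.
x_2 = (1.5582 + 1.2066·1.3838)/3.6294 = 0.8894.
x_1 = (-0.5571 + 2.4140·0.8894 − 3.1568·1.3838)/5.3852 = -0.5160.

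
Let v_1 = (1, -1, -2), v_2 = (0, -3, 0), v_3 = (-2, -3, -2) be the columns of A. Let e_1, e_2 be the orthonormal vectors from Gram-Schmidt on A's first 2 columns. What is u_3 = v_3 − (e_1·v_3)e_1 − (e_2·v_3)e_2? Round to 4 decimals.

v_1 = (1, -1, -2); ‖v_1‖ = 2.4495, so e_1 = (0.4082, -0.4082, -0.8165).
e_1·v_2 = 0.4082·0 + (-0.4082)·(-3) + (-0.8165)·0 = 1.2247.
u_2 = v_2 − 1.2247·e_1 = (-0.5000, -2.5000, 1.0000).
‖u_2‖ = 2.7386, so e_2 = (-0.1826, -0.9129, 0.3651).
e_1·v_3 = 0.4082·(-2) + (-0.4082)·(-3) + (-0.8165)·(-2) = 2.0412; e_2·v_3 = (-0.1826)·(-2) + (-0.9129)·(-3) + 0.3651·(-2) = 2.3735.
u_3 = v_3 − 2.0412·e_1 − 2.3735·e_2 = (-2.4000, 0.0000, -1.2000).

u_3 = (-2.4000, 0.0000, -1.2000)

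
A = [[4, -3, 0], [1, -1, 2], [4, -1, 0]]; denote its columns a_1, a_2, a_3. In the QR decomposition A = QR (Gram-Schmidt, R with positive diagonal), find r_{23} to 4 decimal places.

r_{23} = -0.6476

q_1 = a_1/‖a_1‖ = (4, 1, 4)/5.7446 = (0.6963, 0.1741, 0.6963).
r_{12} = q_1·a_2 = -2.9593.
u_2 = a_2 + 2.9593·q_1 = (-0.9394, -0.4848, 1.0606).
‖u_2‖ = 1.4975, so q_2 = (-0.6273, -0.3238, 0.7083).
r_{23} = q_2·a_3 = -0.6476.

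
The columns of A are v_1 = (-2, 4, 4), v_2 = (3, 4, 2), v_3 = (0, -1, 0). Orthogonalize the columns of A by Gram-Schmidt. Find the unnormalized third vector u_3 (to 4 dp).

q_1 = v_1/‖v_1‖ = (-2, 4, 4)/6.0000 = (-0.3333, 0.6667, 0.6667).
r_{12} = q_1·v_2 = 3.0000.
u_2 = v_2 − 3.0000·q_1 = (4.0000, 2.0000, 0.0000).
‖u_2‖ = 4.4721, so q_2 = (0.8944, 0.4472, 0.0000).
r_{13} = q_1·v_3 = -0.6667; r_{23} = q_2·v_3 = -0.4472.
u_3 = v_3 + 0.6667·q_1 + 0.4472·q_2 = (0.1778, -0.3556, 0.4444).

u_3 = (0.1778, -0.3556, 0.4444)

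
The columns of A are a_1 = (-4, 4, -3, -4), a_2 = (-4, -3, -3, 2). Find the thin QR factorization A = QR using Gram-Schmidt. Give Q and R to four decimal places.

Q = [[-0.5298, -0.5954], [0.5298, -0.5467], [-0.3974, -0.4466], [-0.5298, 0.3836]], R = [[7.5498, 0.6623], [0.0000, 6.1287]]

e_1 = a_1/‖a_1‖ = (-4, 4, -3, -4)/7.5498 = (-0.5298, 0.5298, -0.3974, -0.5298).
r_{12} = e_1·a_2 = 0.6623.
u_2 = a_2 − 0.6623·e_1 = (-3.6491, -3.3509, -2.7368, 2.3509).
‖u_2‖ = 6.1287, so e_2 = (-0.5954, -0.5467, -0.4466, 0.3836).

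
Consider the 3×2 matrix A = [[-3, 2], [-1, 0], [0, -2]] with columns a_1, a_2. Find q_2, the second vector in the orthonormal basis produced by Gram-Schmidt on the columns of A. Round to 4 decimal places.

q_2 = (0.0953, -0.2860, -0.9535)

q_1 = a_1/‖a_1‖ = (-3, -1, 0)/3.1623 = (-0.9487, -0.3162, 0.0000).
r_{12} = q_1·a_2 = -1.8974.
u_2 = a_2 + 1.8974·q_1 = (0.2000, -0.6000, -2.0000).
‖u_2‖ = 2.0976, so q_2 = (0.0953, -0.2860, -0.9535).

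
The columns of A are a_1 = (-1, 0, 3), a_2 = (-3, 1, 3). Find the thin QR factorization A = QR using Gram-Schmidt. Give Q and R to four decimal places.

q_1 = a_1/‖a_1‖ = (-1, 0, 3)/3.1623 = (-0.3162, 0.0000, 0.9487).
r_{12} = q_1·a_2 = 3.7947.
u_2 = a_2 − 3.7947·q_1 = (-1.8000, 1.0000, -0.6000).
‖u_2‖ = 2.1448, so q_2 = (-0.8393, 0.4663, -0.2798).

Q = [[-0.3162, -0.8393], [0.0000, 0.4663], [0.9487, -0.2798]], R = [[3.1623, 3.7947], [0.0000, 2.1448]]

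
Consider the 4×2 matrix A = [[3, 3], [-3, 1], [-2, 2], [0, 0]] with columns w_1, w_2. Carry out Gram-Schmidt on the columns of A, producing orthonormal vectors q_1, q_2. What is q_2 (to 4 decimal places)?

q_2 = (0.7337, 0.3424, 0.5869, 0.0000)

q_1 = w_1/‖w_1‖ = (3, -3, -2, 0)/4.6904 = (0.6396, -0.6396, -0.4264, 0.0000).
r_{12} = q_1·w_2 = 0.4264.
u_2 = w_2 − 0.4264·q_1 = (2.7273, 1.2727, 2.1818, 0.0000).
‖u_2‖ = 3.7173, so q_2 = (0.7337, 0.3424, 0.5869, 0.0000).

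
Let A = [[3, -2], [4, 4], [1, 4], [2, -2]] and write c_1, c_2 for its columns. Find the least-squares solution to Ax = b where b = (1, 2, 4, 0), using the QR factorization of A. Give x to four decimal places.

x = (0.3455, 0.4636)

c_1 = (3, 4, 1, 2); ‖c_1‖ = 5.4772, so e_1 = (0.5477, 0.7303, 0.1826, 0.3651).
e_1·c_2 = 0.5477·(-2) + 0.7303·4 + 0.1826·4 + 0.3651·(-2) = 1.8257.
u_2 = c_2 − 1.8257·e_1 = (-3.0000, 2.6667, 3.6667, -2.6667).
‖u_2‖ = 6.0553, so e_2 = (-0.4954, 0.4404, 0.6055, -0.4404).
Qᵀb = (2.7386, 2.8075).
Back-substitute: x_2 = 2.8075/6.0553 = 0.4636.
x_1 = (2.7386 − 1.8257·0.4636)/5.4772 = 0.3455.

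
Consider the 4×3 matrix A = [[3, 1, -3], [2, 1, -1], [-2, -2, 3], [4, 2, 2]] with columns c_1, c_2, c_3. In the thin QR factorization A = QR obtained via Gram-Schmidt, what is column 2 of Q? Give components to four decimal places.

q_2 = (-0.4894, -0.0272, -0.8700, -0.0544)

c_1 = (3, 2, -2, 4); ‖c_1‖ = 5.7446, so q_1 = (0.5222, 0.3482, -0.3482, 0.6963).
q_1·c_2 = 0.5222·1 + 0.3482·1 + (-0.3482)·(-2) + 0.6963·2 = 2.9593.
u_2 = c_2 − 2.9593·q_1 = (-0.5455, -0.0303, -0.9697, -0.0606).
‖u_2‖ = 1.1146, so q_2 = (-0.4894, -0.0272, -0.8700, -0.0544).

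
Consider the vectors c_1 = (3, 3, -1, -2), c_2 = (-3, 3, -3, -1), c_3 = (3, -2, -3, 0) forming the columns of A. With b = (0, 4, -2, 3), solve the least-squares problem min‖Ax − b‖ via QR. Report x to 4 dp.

c_1 = (3, 3, -1, -2); ‖c_1‖ = 4.7958, so q_1 = (0.6255, 0.6255, -0.2085, -0.4170).
q_1·c_2 = 0.6255·(-3) + 0.6255·3 + (-0.2085)·(-3) + (-0.4170)·(-1) = 1.0426.
u_2 = c_2 − 1.0426·q_1 = (-3.6522, 2.3478, -2.7826, -0.5652).
‖u_2‖ = 5.1878, so q_2 = (-0.7040, 0.4526, -0.5364, -0.1090).
q_1·c_3 = 0.6255·3 + 0.6255·(-2) + (-0.2085)·(-3) + (-0.4170)·0 = 1.2511; q_2·c_3 = (-0.7040)·3 + 0.4526·(-2) + (-0.5364)·(-3) + (-0.1090)·0 = -1.4080.
u_3 = c_3 − 1.2511·q_1 + 1.4080·q_2 = (1.2262, -2.1454, -3.4943, 0.3683).
‖u_3‖ = 4.2956, so q_3 = (0.2854, -0.4994, -0.8135, 0.0857).
Qᵀb = (1.6681, 2.5562, -0.1136).
Back-substitute: x_3 = -0.1136/4.2956 = -0.0264.
x_2 = (2.5562 + 1.4080·(-0.0264))/5.1878 = 0.4856.
x_1 = (1.6681 − 1.0426·0.4856 − 1.2511·(-0.0264))/4.7958 = 0.2492.

x = (0.2492, 0.4856, -0.0264)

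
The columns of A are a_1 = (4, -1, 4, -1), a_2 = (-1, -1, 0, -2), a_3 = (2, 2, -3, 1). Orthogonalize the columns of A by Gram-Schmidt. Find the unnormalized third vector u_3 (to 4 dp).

a_1 = (4, -1, 4, -1); ‖a_1‖ = 5.8310, so q_1 = (0.6860, -0.1715, 0.6860, -0.1715).
q_1·a_2 = 0.6860·(-1) + (-0.1715)·(-1) + 0.6860·0 + (-0.1715)·(-2) = -0.1715.
u_2 = a_2 + 0.1715·q_1 = (-0.8824, -1.0294, 0.1176, -2.0294).
‖u_2‖ = 2.4435, so q_2 = (-0.3611, -0.4213, 0.0481, -0.8305).
q_1·a_3 = 0.6860·2 + (-0.1715)·2 + 0.6860·(-3) + (-0.1715)·1 = -1.2005; q_2·a_3 = (-0.3611)·2 + (-0.4213)·2 + 0.0481·(-3) + (-0.8305)·1 = -2.5398.
u_3 = a_3 + 1.2005·q_1 + 2.5398·q_2 = (1.9064, 0.7241, -2.0542, -1.3153).

u_3 = (1.9064, 0.7241, -2.0542, -1.3153)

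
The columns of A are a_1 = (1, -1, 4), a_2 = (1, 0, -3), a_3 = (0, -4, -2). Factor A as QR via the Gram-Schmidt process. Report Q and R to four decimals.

a_1 = (1, -1, 4); ‖a_1‖ = 4.2426, so e_1 = (0.2357, -0.2357, 0.9428).
e_1·a_2 = 0.2357·1 + (-0.2357)·0 + 0.9428·(-3) = -2.5927.
u_2 = a_2 + 2.5927·e_1 = (1.6111, -0.6111, -0.5556).
‖u_2‖ = 1.8105, so e_2 = (0.8899, -0.3375, -0.3069).
e_1·a_3 = 0.2357·0 + (-0.2357)·(-4) + 0.9428·(-2) = -0.9428; e_2·a_3 = 0.8899·0 + (-0.3375)·(-4) + (-0.3069)·(-2) = 1.9639.
u_3 = a_3 + 0.9428·e_1 − 1.9639·e_2 = (-1.5254, -3.5593, -0.5085).
‖u_3‖ = 3.9057, so e_3 = (-0.3906, -0.9113, -0.1302).

Q = [[0.2357, 0.8899, -0.3906], [-0.2357, -0.3375, -0.9113], [0.9428, -0.3069, -0.1302]], R = [[4.2426, -2.5927, -0.9428], [0.0000, 1.8105, 1.9639], [0.0000, 0.0000, 3.9057]]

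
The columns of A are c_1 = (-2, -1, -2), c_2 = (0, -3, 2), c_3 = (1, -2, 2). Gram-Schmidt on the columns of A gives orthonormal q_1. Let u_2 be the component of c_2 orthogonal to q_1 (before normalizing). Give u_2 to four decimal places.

q_1 = c_1/‖c_1‖ = (-2, -1, -2)/3.0000 = (-0.6667, -0.3333, -0.6667).
r_{12} = q_1·c_2 = -0.3333.
u_2 = c_2 + 0.3333·q_1 = (-0.2222, -3.1111, 1.7778).

u_2 = (-0.2222, -3.1111, 1.7778)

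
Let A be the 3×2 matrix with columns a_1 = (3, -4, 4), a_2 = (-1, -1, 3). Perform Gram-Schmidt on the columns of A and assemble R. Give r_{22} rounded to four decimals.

r_{22} = 2.6226

a_1 = (3, -4, 4); ‖a_1‖ = 6.4031, so e_1 = (0.4685, -0.6247, 0.6247).
e_1·a_2 = 0.4685·(-1) + (-0.6247)·(-1) + 0.6247·3 = 2.0303.
u_2 = a_2 − 2.0303·e_1 = (-1.9512, 0.2683, 1.7317).
r_{22} = ‖u_2‖ = 2.6226.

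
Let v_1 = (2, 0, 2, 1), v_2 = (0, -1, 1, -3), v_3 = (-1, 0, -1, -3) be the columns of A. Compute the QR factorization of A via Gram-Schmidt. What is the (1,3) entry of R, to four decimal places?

r_{13} = -2.3333

v_1 = (2, 0, 2, 1); ‖v_1‖ = 3.0000, so e_1 = (0.6667, 0.0000, 0.6667, 0.3333).
r_{13} = e_1·v_3 = -2.3333.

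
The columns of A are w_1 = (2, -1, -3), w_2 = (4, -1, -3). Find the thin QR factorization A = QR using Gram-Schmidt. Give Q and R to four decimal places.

q_1 = w_1/‖w_1‖ = (2, -1, -3)/3.7417 = (0.5345, -0.2673, -0.8018).
r_{12} = q_1·w_2 = 4.8107.
u_2 = w_2 − 4.8107·q_1 = (1.4286, 0.2857, 0.8571).
‖u_2‖ = 1.6903, so q_2 = (0.8452, 0.1690, 0.5071).

Q = [[0.5345, 0.8452], [-0.2673, 0.1690], [-0.8018, 0.5071]], R = [[3.7417, 4.8107], [0.0000, 1.6903]]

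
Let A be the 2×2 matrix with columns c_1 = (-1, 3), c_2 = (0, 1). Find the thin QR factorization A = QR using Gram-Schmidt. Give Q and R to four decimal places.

c_1 = (-1, 3); ‖c_1‖ = 3.1623, so e_1 = (-0.3162, 0.9487).
e_1·c_2 = (-0.3162)·0 + 0.9487·1 = 0.9487.
u_2 = c_2 − 0.9487·e_1 = (0.3000, 0.1000).
‖u_2‖ = 0.3162, so e_2 = (0.9487, 0.3162).

Q = [[-0.3162, 0.9487], [0.9487, 0.3162]], R = [[3.1623, 0.9487], [0.0000, 0.3162]]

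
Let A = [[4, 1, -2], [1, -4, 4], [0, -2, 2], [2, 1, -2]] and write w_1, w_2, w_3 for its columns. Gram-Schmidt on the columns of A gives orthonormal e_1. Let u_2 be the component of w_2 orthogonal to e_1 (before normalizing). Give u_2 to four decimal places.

w_1 = (4, 1, 0, 2); ‖w_1‖ = 4.5826, so e_1 = (0.8729, 0.2182, 0.0000, 0.4364).
e_1·w_2 = 0.8729·1 + 0.2182·(-4) + 0.0000·(-2) + 0.4364·1 = 0.4364.
u_2 = w_2 − 0.4364·e_1 = (0.6190, -4.0952, -2.0000, 0.8095).

u_2 = (0.6190, -4.0952, -2.0000, 0.8095)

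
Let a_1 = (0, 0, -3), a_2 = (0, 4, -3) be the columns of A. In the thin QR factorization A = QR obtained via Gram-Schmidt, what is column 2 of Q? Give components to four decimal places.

e_2 = (0.0000, 1.0000, 0.0000)

e_1 = a_1/‖a_1‖ = (0, 0, -3)/3.0000 = (0.0000, 0.0000, -1.0000).
r_{12} = e_1·a_2 = 3.0000.
u_2 = a_2 − 3.0000·e_1 = (0.0000, 4.0000, 0.0000).
‖u_2‖ = 4.0000, so e_2 = (0.0000, 1.0000, 0.0000).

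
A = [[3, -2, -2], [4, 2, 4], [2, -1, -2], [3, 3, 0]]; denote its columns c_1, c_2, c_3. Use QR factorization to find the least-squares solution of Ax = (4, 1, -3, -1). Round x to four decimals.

e_1 = c_1/‖c_1‖ = (3, 4, 2, 3)/6.1644 = (0.4867, 0.6489, 0.3244, 0.4867).
r_{12} = e_1·c_2 = 1.4600.
u_2 = c_2 − 1.4600·e_1 = (-2.7105, 1.0526, -1.4737, 2.2895).
‖u_2‖ = 3.9835, so e_2 = (-0.6804, 0.2642, -0.3699, 0.5747).
r_{13} = e_1·c_3 = 0.9733; r_{23} = e_2·c_3 = 3.1577.
u_3 = c_3 − 0.9733·e_1 − 3.1577·e_2 = (-0.3250, 2.5340, -1.1476, -2.2886).
‖u_3‖ = 3.6168, so e_3 = (-0.0899, 0.7006, -0.3173, -0.6328).
Qᵀb = (1.1355, -1.9224, 1.9258).
Back-substitute: x_3 = 1.9258/3.6168 = 0.5325.
x_2 = (-1.9224 − 3.1577·0.5325)/3.9835 = -0.9047.
x_1 = (1.1355 − 1.4600·(-0.9047) − 0.9733·0.5325)/6.1644 = 0.3144.

x = (0.3144, -0.9047, 0.5325)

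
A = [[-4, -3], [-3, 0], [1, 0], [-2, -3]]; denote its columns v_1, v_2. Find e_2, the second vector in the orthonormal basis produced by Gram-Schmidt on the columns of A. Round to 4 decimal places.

e_2 = (-0.2236, 0.6708, -0.2236, -0.6708)

v_1 = (-4, -3, 1, -2); ‖v_1‖ = 5.4772, so e_1 = (-0.7303, -0.5477, 0.1826, -0.3651).
e_1·v_2 = (-0.7303)·(-3) + (-0.5477)·0 + 0.1826·0 + (-0.3651)·(-3) = 3.2863.
u_2 = v_2 − 3.2863·e_1 = (-0.6000, 1.8000, -0.6000, -1.8000).
‖u_2‖ = 2.6833, so e_2 = (-0.2236, 0.6708, -0.2236, -0.6708).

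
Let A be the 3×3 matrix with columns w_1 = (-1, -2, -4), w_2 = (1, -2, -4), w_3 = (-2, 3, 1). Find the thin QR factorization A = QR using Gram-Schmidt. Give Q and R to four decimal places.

Q = [[-0.2182, 0.9759, 0.0000], [-0.4364, -0.0976, 0.8944], [-0.8729, -0.1952, -0.4472]], R = [[4.5826, 4.1461, -1.7457], [0.0000, 1.9518, -2.4398], [0.0000, 0.0000, 2.2361]]

q_1 = w_1/‖w_1‖ = (-1, -2, -4)/4.5826 = (-0.2182, -0.4364, -0.8729).
r_{12} = q_1·w_2 = 4.1461.
u_2 = w_2 − 4.1461·q_1 = (1.9048, -0.1905, -0.3810).
‖u_2‖ = 1.9518, so q_2 = (0.9759, -0.0976, -0.1952).
r_{13} = q_1·w_3 = -1.7457; r_{23} = q_2·w_3 = -2.4398.
u_3 = w_3 + 1.7457·q_1 + 2.4398·q_2 = (0.0000, 2.0000, -1.0000).
‖u_3‖ = 2.2361, so q_3 = (0.0000, 0.8944, -0.4472).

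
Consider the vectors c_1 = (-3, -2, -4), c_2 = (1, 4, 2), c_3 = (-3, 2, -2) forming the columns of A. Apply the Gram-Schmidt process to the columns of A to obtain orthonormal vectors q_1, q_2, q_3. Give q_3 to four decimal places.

q_1 = c_1/‖c_1‖ = (-3, -2, -4)/5.3852 = (-0.5571, -0.3714, -0.7428).
r_{12} = q_1·c_2 = -3.5282.
u_2 = c_2 + 3.5282·q_1 = (-0.9655, 2.6897, -0.6207).
‖u_2‖ = 2.9243, so q_2 = (-0.3302, 0.9197, -0.2122).
r_{13} = q_1·c_3 = 2.4140; r_{23} = q_2·c_3 = 3.2545.
u_3 = c_3 − 2.4140·q_1 − 3.2545·q_2 = (-0.5806, -0.0968, 0.4839).
‖u_3‖ = 0.7620, so q_3 = (-0.7620, -0.1270, 0.6350).

q_3 = (-0.7620, -0.1270, 0.6350)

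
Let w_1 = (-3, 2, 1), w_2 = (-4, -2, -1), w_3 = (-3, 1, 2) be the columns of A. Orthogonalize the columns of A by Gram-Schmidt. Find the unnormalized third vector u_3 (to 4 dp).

w_1 = (-3, 2, 1); ‖w_1‖ = 3.7417, so e_1 = (-0.8018, 0.5345, 0.2673).
e_1·w_2 = (-0.8018)·(-4) + 0.5345·(-2) + 0.2673·(-1) = 1.8708.
u_2 = w_2 − 1.8708·e_1 = (-2.5000, -3.0000, -1.5000).
‖u_2‖ = 4.1833, so e_2 = (-0.5976, -0.7171, -0.3586).
e_1·w_3 = (-0.8018)·(-3) + 0.5345·1 + 0.2673·2 = 3.4744; e_2·w_3 = (-0.5976)·(-3) + (-0.7171)·1 + (-0.3586)·2 = 0.3586.
u_3 = w_3 − 3.4744·e_1 − 0.3586·e_2 = (0.0000, -0.6000, 1.2000).

u_3 = (0.0000, -0.6000, 1.2000)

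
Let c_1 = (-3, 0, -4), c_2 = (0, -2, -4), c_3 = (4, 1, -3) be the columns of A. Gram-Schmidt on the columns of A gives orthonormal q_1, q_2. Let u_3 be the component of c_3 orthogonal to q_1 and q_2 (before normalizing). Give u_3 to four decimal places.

c_1 = (-3, 0, -4); ‖c_1‖ = 5.0000, so q_1 = (-0.6000, 0.0000, -0.8000).
q_1·c_2 = (-0.6000)·0 + 0.0000·(-2) + (-0.8000)·(-4) = 3.2000.
u_2 = c_2 − 3.2000·q_1 = (1.9200, -2.0000, -1.4400).
‖u_2‖ = 3.1241, so q_2 = (0.6146, -0.6402, -0.4609).
q_1·c_3 = (-0.6000)·4 + 0.0000·1 + (-0.8000)·(-3) = 0.0000; q_2·c_3 = 0.6146·4 + (-0.6402)·1 + (-0.4609)·(-3) = 3.2009.
u_3 = c_3 − 0.0000·q_1 − 3.2009·q_2 = (2.0328, 3.0492, -1.5246).

u_3 = (2.0328, 3.0492, -1.5246)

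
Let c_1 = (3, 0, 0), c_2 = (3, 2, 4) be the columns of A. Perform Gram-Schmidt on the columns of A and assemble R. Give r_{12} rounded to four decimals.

c_1 = (3, 0, 0); ‖c_1‖ = 3.0000, so e_1 = (1.0000, 0.0000, 0.0000).
r_{12} = e_1·c_2 = 3.0000.

r_{12} = 3.0000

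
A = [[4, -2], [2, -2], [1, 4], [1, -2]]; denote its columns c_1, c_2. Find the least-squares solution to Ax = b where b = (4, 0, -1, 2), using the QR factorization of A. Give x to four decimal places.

x = (0.6124, -0.3527)

c_1 = (4, 2, 1, 1); ‖c_1‖ = 4.6904, so e_1 = (0.8528, 0.4264, 0.2132, 0.2132).
e_1·c_2 = 0.8528·(-2) + 0.4264·(-2) + 0.2132·4 + 0.2132·(-2) = -2.1320.
u_2 = c_2 + 2.1320·e_1 = (-0.1818, -1.0909, 4.4545, -1.5455).
‖u_2‖ = 4.8430, so e_2 = (-0.0375, -0.2253, 0.9198, -0.3191).
Qᵀb = (3.6244, -1.7082).
Back-substitute: x_2 = -1.7082/4.8430 = -0.3527.
x_1 = (3.6244 + 2.1320·(-0.3527))/4.6904 = 0.6124.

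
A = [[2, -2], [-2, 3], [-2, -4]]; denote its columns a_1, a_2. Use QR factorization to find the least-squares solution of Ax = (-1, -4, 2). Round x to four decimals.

x = (0.0640, -0.6163)

a_1 = (2, -2, -2); ‖a_1‖ = 3.4641, so q_1 = (0.5774, -0.5774, -0.5774).
q_1·a_2 = 0.5774·(-2) + (-0.5774)·3 + (-0.5774)·(-4) = -0.5774.
u_2 = a_2 + 0.5774·q_1 = (-1.6667, 2.6667, -4.3333).
‖u_2‖ = 5.3541, so q_2 = (-0.3113, 0.4981, -0.8093).
Qᵀb = (0.5774, -3.2996).
Back-substitute: x_2 = -3.2996/5.3541 = -0.6163.
x_1 = (0.5774 + 0.5774·(-0.6163))/3.4641 = 0.0640.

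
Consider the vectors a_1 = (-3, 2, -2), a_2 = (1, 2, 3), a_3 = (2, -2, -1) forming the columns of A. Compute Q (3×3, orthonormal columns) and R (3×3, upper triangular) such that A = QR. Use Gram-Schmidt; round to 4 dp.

Q = [[-0.7276, 0.0332, 0.6852], [0.4851, 0.7312, 0.4796], [-0.4851, 0.6813, -0.5482]], R = [[4.1231, -1.2127, -1.9403], [0.0000, 3.5397, -2.0773], [0.0000, 0.0000, 0.9593]]

a_1 = (-3, 2, -2); ‖a_1‖ = 4.1231, so q_1 = (-0.7276, 0.4851, -0.4851).
q_1·a_2 = (-0.7276)·1 + 0.4851·2 + (-0.4851)·3 = -1.2127.
u_2 = a_2 + 1.2127·q_1 = (0.1176, 2.5882, 2.4118).
‖u_2‖ = 3.5397, so q_2 = (0.0332, 0.7312, 0.6813).
q_1·a_3 = (-0.7276)·2 + 0.4851·(-2) + (-0.4851)·(-1) = -1.9403; q_2·a_3 = 0.0332·2 + 0.7312·(-2) + 0.6813·(-1) = -2.0773.
u_3 = a_3 + 1.9403·q_1 + 2.0773·q_2 = (0.6573, 0.4601, -0.5258).
‖u_3‖ = 0.9593, so q_3 = (0.6852, 0.4796, -0.5482).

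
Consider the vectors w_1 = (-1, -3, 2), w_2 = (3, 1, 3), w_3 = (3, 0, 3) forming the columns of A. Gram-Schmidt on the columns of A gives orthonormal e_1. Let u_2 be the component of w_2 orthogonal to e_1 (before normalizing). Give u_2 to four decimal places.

u_2 = (3.0000, 1.0000, 3.0000)

w_1 = (-1, -3, 2); ‖w_1‖ = 3.7417, so e_1 = (-0.2673, -0.8018, 0.5345).
e_1·w_2 = (-0.2673)·3 + (-0.8018)·1 + 0.5345·3 = 0.0000.
u_2 = w_2 + 0.0000·e_1 = (3.0000, 1.0000, 3.0000).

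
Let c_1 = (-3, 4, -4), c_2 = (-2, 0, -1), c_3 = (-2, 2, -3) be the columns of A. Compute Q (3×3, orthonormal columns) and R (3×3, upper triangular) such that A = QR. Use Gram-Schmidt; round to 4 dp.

Q = [[-0.4685, -0.7925, 0.3904], [0.6247, -0.6096, -0.4880], [-0.6247, -0.0152, -0.7807]], R = [[6.4031, 1.5617, 4.0605], [0.0000, 1.6003, 0.4115], [0.0000, 0.0000, 0.5855]]

c_1 = (-3, 4, -4); ‖c_1‖ = 6.4031, so e_1 = (-0.4685, 0.6247, -0.6247).
e_1·c_2 = (-0.4685)·(-2) + 0.6247·0 + (-0.6247)·(-1) = 1.5617.
u_2 = c_2 − 1.5617·e_1 = (-1.2683, -0.9756, -0.0244).
‖u_2‖ = 1.6003, so e_2 = (-0.7925, -0.6096, -0.0152).
e_1·c_3 = (-0.4685)·(-2) + 0.6247·2 + (-0.6247)·(-3) = 4.0605; e_2·c_3 = (-0.7925)·(-2) + (-0.6096)·2 + (-0.0152)·(-3) = 0.4115.
u_3 = c_3 − 4.0605·e_1 − 0.4115·e_2 = (0.2286, -0.2857, -0.4571).
‖u_3‖ = 0.5855, so e_3 = (0.3904, -0.4880, -0.7807).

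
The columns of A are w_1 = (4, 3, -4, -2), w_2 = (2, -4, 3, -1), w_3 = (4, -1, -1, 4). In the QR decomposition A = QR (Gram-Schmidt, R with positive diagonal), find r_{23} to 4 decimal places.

e_1 = w_1/‖w_1‖ = (4, 3, -4, -2)/6.7082 = (0.5963, 0.4472, -0.5963, -0.2981).
r_{12} = e_1·w_2 = -2.0870.
u_2 = w_2 + 2.0870·e_1 = (3.2444, -3.0667, 1.7556, -1.6222).
‖u_2‖ = 5.0640, so e_2 = (0.6407, -0.6056, 0.3467, -0.3203).
r_{23} = e_2·w_3 = 1.5403.

r_{23} = 1.5403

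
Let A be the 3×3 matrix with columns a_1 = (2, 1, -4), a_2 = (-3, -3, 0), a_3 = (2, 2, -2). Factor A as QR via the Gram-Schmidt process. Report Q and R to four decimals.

a_1 = (2, 1, -4); ‖a_1‖ = 4.5826, so e_1 = (0.4364, 0.2182, -0.8729).
e_1·a_2 = 0.4364·(-3) + 0.2182·(-3) + (-0.8729)·0 = -1.9640.
u_2 = a_2 + 1.9640·e_1 = (-2.1429, -2.5714, -1.7143).
‖u_2‖ = 3.7607, so e_2 = (-0.5698, -0.6838, -0.4558).
e_1·a_3 = 0.4364·2 + 0.2182·2 + (-0.8729)·(-2) = 3.0551; e_2·a_3 = (-0.5698)·2 + (-0.6838)·2 + (-0.4558)·(-2) = -1.5954.
u_3 = a_3 − 3.0551·e_1 + 1.5954·e_2 = (-0.2424, 0.2424, -0.0606).
‖u_3‖ = 0.3482, so e_3 = (-0.6963, 0.6963, -0.1741).

Q = [[0.4364, -0.5698, -0.6963], [0.2182, -0.6838, 0.6963], [-0.8729, -0.4558, -0.1741]], R = [[4.5826, -1.9640, 3.0551], [0.0000, 3.7607, -1.5954], [0.0000, 0.0000, 0.3482]]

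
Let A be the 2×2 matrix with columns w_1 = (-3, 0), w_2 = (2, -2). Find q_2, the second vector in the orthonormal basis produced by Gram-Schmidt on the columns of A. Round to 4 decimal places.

w_1 = (-3, 0); ‖w_1‖ = 3.0000, so q_1 = (-1.0000, 0.0000).
q_1·w_2 = (-1.0000)·2 + 0.0000·(-2) = -2.0000.
u_2 = w_2 + 2.0000·q_1 = (0.0000, -2.0000).
‖u_2‖ = 2.0000, so q_2 = (0.0000, -1.0000).

q_2 = (0.0000, -1.0000)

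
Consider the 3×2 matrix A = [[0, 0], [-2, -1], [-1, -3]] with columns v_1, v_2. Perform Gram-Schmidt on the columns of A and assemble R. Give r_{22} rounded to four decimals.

v_1 = (0, -2, -1); ‖v_1‖ = 2.2361, so e_1 = (0.0000, -0.8944, -0.4472).
e_1·v_2 = 0.0000·0 + (-0.8944)·(-1) + (-0.4472)·(-3) = 2.2361.
u_2 = v_2 − 2.2361·e_1 = (0.0000, 1.0000, -2.0000).
r_{22} = ‖u_2‖ = 2.2361.

r_{22} = 2.2361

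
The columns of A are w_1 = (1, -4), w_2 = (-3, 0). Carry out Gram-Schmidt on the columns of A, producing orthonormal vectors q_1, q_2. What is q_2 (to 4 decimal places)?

q_2 = (-0.9701, -0.2425)

w_1 = (1, -4); ‖w_1‖ = 4.1231, so q_1 = (0.2425, -0.9701).
q_1·w_2 = 0.2425·(-3) + (-0.9701)·0 = -0.7276.
u_2 = w_2 + 0.7276·q_1 = (-2.8235, -0.7059).
‖u_2‖ = 2.9104, so q_2 = (-0.9701, -0.2425).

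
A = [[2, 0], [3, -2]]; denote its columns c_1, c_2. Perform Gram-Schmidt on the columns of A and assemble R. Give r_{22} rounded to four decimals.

r_{22} = 1.1094

e_1 = c_1/‖c_1‖ = (2, 3)/3.6056 = (0.5547, 0.8321).
r_{12} = e_1·c_2 = -1.6641.
u_2 = c_2 + 1.6641·e_1 = (0.9231, -0.6154).
r_{22} = ‖u_2‖ = 1.1094.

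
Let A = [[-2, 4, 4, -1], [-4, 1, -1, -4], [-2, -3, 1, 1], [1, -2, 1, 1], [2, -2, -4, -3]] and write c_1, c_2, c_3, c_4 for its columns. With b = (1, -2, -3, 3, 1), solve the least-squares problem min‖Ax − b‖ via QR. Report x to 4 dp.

c_1 = (-2, -4, -2, 1, 2); ‖c_1‖ = 5.3852, so e_1 = (-0.3714, -0.7428, -0.3714, 0.1857, 0.3714).
e_1·c_2 = (-0.3714)·4 + (-0.7428)·1 + (-0.3714)·(-3) + 0.1857·(-2) + 0.3714·(-2) = -2.2283.
u_2 = c_2 + 2.2283·e_1 = (3.1724, -0.6552, -3.8276, -1.5862, -1.1724).
‖u_2‖ = 5.3884, so e_2 = (0.5888, -0.1216, -0.7103, -0.2944, -0.2176).
e_1·c_3 = (-0.3714)·4 + (-0.7428)·(-1) + (-0.3714)·1 + 0.1857·1 + 0.3714·(-4) = -2.4140; e_2·c_3 = 0.5888·4 + (-0.1216)·(-1) + (-0.7103)·1 + (-0.2944)·1 + (-0.2176)·(-4) = 2.3422.
u_3 = c_3 + 2.4140·e_1 − 2.3422·e_2 = (1.7245, -2.5083, 1.7672, 2.1378, -2.5938).
‖u_3‖ = 4.8669, so e_3 = (0.3543, -0.5154, 0.3631, 0.4392, -0.5330).
e_1·c_4 = (-0.3714)·(-1) + (-0.7428)·(-4) + (-0.3714)·1 + 0.1857·1 + 0.3714·(-3) = 2.0426; e_2·c_4 = 0.5888·(-1) + (-0.1216)·(-4) + (-0.7103)·1 + (-0.2944)·1 + (-0.2176)·(-3) = -0.4544; e_3·c_4 = 0.3543·(-1) + (-0.5154)·(-4) + 0.3631·1 + 0.4392·1 + (-0.5330)·(-3) = 4.1084.
u_4 = c_4 − 2.0426·e_1 + 0.4544·e_2 − 4.1084·e_3 = (-1.4296, -0.4206, -0.0560, -1.3177, -1.6679).
‖u_4‖ = 2.5965, so e_4 = (-0.5506, -0.1620, -0.0216, -0.5075, -0.6424).
Qᵀb = (3.1568, 1.8622, 1.0806, -2.3268).
Back-substitute: x_4 = -2.3268/2.5965 = -0.8961.
x_3 = (1.0806 − 4.1084·(-0.8961))/4.8669 = 0.9785.
x_2 = (1.8622 − 2.3422·0.9785 + 0.4544·(-0.8961))/5.3884 = -0.1553.
x_1 = (3.1568 + 2.2283·(-0.1553) + 2.4140·0.9785 − 2.0426·(-0.8961))/5.3852 = 1.3005.

x = (1.3005, -0.1553, 0.9785, -0.8961)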